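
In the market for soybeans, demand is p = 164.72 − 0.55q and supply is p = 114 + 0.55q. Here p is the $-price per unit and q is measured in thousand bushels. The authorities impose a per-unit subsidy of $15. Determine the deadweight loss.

Competitive equilibrium: 164.72 − 0.55q = 114 + 0.55q → q* = 46.1091, p* = 139.36.
The subsidy lowers effective supply by 15: p = 99 + 0.55q.
New quantity: 164.72 − 0.55q = 99 + 0.55q → q' = 59.7455.
Overproduction Δq = 59.7455 − 46.1091 = 13.6364; wedge = subsidy = 15.
Deadweight loss = ½ × 13.6364 × 15 = $102.27 thousand.

$102.27 thousand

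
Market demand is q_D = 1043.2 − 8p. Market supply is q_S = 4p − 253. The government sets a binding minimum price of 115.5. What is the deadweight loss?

672

In inverse form: demand p = 130.4 − 0.125q, supply p = 63.25 + 0.25q.
Competitive equilibrium: 130.4 − 0.125q = 63.25 + 0.25q → q* = 179.0667, p* = 108.0167.
At the floor p = 115.5, quantity demanded = (130.4 − 115.5)/0.125 = 119.2.
Sellers' marginal cost at q' = 119.2: 63.25 + 0.25·119.2 = 93.05.
Δq = 179.0667 − 119.2 = 59.8667; wedge = 115.5 − 93.05 = 22.45.
Welfare loss = ½ × 59.8667 × 22.45 = 672.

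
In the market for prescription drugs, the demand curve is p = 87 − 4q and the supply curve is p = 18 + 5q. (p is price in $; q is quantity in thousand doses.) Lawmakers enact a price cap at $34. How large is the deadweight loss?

Competitive equilibrium: 87 − 4q = 18 + 5q → q* = 7.6667, p* = 56.3333.
At the ceiling p = 34, quantity supplied = (34 − 18)/5 = 3.2.
Willingness to pay at q' = 3.2: 87 − 4·3.2 = 74.2.
Δq = 7.6667 − 3.2 = 4.4667; wedge = 74.2 − 34 = 40.2.
The triangle = ½ × 4.4667 × 40.2 = $89.78 thousand.

$89.78 thousand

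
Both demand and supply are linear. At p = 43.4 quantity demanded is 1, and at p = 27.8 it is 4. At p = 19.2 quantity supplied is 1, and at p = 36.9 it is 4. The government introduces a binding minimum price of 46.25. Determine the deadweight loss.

41.31

Demand slope = (27.8 − 43.4)/(4 − 1) = −5.2, so p = 48.6 − 5.2q.
Supply slope = (36.9 − 19.2)/(4 − 1) = 5.9, so p = 13.3 + 5.9q.
Competitive equilibrium: 48.6 − 5.2q = 13.3 + 5.9q → q* = 3.1802, p* = 32.0631.
At the floor p = 46.25, quantity demanded = (48.6 − 46.25)/5.2 = 0.4519.
Sellers' marginal cost at q' = 0.4519: 13.3 + 5.9·0.4519 = 15.9662.
Δq = 3.1802 − 0.4519 = 2.7283; wedge = 46.25 − 15.9662 = 30.2838.
The triangle = ½ × 2.7283 × 30.2838 = 41.31.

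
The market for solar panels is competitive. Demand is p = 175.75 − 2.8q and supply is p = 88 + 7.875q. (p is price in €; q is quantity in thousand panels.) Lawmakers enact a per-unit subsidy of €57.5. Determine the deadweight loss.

Competitive equilibrium: 175.75 − 2.8q = 88 + 7.875q → q* = 8.2201, p* = 152.7336.
The subsidy lowers effective supply by 57.5: p = 30.5 + 7.875q.
New quantity: 175.75 − 2.8q = 30.5 + 7.875q → q' = 13.6066.
Overproduction Δq = 13.6066 − 8.2201 = 5.3865; wedge = subsidy = 57.5.
DWL = ½ × 5.3865 × 57.5 = €154.86 thousand.

€154.86 thousand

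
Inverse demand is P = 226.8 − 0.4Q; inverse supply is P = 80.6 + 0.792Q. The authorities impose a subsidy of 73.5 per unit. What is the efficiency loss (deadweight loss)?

Competitive equilibrium: 226.8 − 0.4Q = 80.6 + 0.792Q → Q* = 122.65101, P* = 177.7396.
The subsidy lowers effective supply by 73.5: P = 7.1 + 0.792Q.
New quantity: 226.8 − 0.4Q = 7.1 + 0.792Q → Q' = 184.31208.
Overproduction ΔQ = 184.31208 − 122.65101 = 61.66107; wedge = subsidy = 73.5.
Deadweight loss = ½ × 61.66107 × 73.5 = 2266.04.

2266.04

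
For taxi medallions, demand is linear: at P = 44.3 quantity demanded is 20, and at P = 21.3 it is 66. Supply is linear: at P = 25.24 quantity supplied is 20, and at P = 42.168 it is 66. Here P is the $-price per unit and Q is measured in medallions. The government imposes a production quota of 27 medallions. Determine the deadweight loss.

Demand slope = (21.3 − 44.3)/(66 − 20) = −0.5, so P = 54.3 − 0.5Q.
Supply slope = (42.168 − 25.24)/(66 − 20) = 0.368, so P = 17.88 + 0.368Q.
Competitive equilibrium: 54.3 − 0.5Q = 17.88 + 0.368Q → Q* = 41.9585, P* = 33.3207.
At Q = 27: demand price = 54.3 − 0.5·27 = 40.8; supply price = 17.88 + 0.368·27 = 27.816.
ΔQ = 41.9585 − 27 = 14.9585; wedge = 40.8 − 27.816 = 12.984.
The triangle = ½ × 14.9585 × 12.984 = $97.11.

$97.11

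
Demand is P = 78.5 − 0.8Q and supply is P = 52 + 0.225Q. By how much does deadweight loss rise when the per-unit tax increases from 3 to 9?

Competitive equilibrium: 78.5 − 0.8Q = 52 + 0.225Q → Q* = 25.8537, P* = 57.8171.
For a per-unit tax t: ΔQ = t/1.025, so DWL = ½·t·(t/1.025) = t²/2.05.
At t = 3: DWL = 4.39. At t = 9: DWL = 39.512.
Increase = 39.512 − 4.39 = 35.12.

35.12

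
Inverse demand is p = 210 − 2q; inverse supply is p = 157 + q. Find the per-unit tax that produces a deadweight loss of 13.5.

9

Competitive equilibrium: 210 − 2q = 157 + q → q* = 17.6667, p* = 174.6667.
A tax t gives Δq = t/3 and wedge t, so DWL = t²/6.
t²/6 = 13.5 → t² = 81 → t = 9.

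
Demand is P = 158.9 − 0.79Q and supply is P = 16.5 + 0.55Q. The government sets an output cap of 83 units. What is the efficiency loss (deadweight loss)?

Competitive equilibrium: 158.9 − 0.79Q = 16.5 + 0.55Q → Q* = 106.2687, P* = 74.9478.
At Q = 83: demand price = 158.9 − 0.79·83 = 93.33; supply price = 16.5 + 0.55·83 = 62.15.
ΔQ = 106.2687 − 83 = 23.2687; wedge = 93.33 − 62.15 = 31.18.
DWL = ½ × 23.2687 × 31.18 = 362.76.

362.76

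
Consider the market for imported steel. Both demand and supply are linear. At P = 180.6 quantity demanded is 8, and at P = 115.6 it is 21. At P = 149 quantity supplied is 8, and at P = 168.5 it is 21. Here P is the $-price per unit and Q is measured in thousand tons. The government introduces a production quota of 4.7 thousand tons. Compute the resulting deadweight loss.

Demand slope = (115.6 − 180.6)/(21 − 8) = −5, so P = 220.6 − 5Q.
Supply slope = (168.5 − 149)/(21 − 8) = 1.5, so P = 137 + 1.5Q.
Competitive equilibrium: 220.6 − 5Q = 137 + 1.5Q → Q* = 12.8615, P* = 156.2923.
At Q = 4.7: demand price = 220.6 − 5·4.7 = 197.1; supply price = 137 + 1.5·4.7 = 144.05.
ΔQ = 12.8615 − 4.7 = 8.1615; wedge = 197.1 − 144.05 = 53.05.
The triangle = ½ × 8.1615 × 53.05 = $216.48 thousand.

$216.48 thousand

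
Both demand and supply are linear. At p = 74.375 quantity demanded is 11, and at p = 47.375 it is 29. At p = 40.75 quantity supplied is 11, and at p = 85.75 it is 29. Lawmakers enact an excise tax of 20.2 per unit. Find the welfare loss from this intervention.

Demand slope = (47.375 − 74.375)/(29 − 11) = −1.5, so p = 90.875 − 1.5q.
Supply slope = (85.75 − 40.75)/(29 − 11) = 2.5, so p = 13.25 + 2.5q.
Competitive equilibrium: 90.875 − 1.5q = 13.25 + 2.5q → q* = 19.4063, p* = 61.7656.
With the tax, the buyer price exceeds the seller price by 20.2: (90.875 − 1.5q) − (13.25 + 2.5q) = 20.2 → q' = 14.3563.
Δq = 19.4063 − 14.3563 = 5.05; the wedge equals the tax, 20.2.
DWL = ½ × 5.05 × 20.2 = 51.005.

51.005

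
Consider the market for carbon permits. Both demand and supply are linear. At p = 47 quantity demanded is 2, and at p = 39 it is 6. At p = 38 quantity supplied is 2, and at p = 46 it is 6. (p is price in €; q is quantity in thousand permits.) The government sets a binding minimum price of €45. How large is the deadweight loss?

Demand slope = (39 − 47)/(6 − 2) = −2, so p = 51 − 2q.
Supply slope = (46 − 38)/(6 − 2) = 2, so p = 34 + 2q.
Competitive equilibrium: 51 − 2q = 34 + 2q → q* = 4.25, p* = 42.5.
At the floor p = 45, quantity demanded = (51 − 45)/2 = 3.
Sellers' marginal cost at q' = 3: 34 + 2·3 = 40.
Δq = 4.25 − 3 = 1.25; wedge = 45 − 40 = 5.
Deadweight loss = ½ × 1.25 × 5 = €3.125 thousand.

€3.125 thousand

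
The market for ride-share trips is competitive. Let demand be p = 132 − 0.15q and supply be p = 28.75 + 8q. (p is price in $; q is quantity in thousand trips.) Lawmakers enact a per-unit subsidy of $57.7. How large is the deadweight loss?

$204.25 thousand

Competitive equilibrium: 132 − 0.15q = 28.75 + 8q → q* = 12.6687, p* = 130.0997.
The subsidy lowers effective supply by 57.7: p = 8q − 28.95.
New quantity: 132 − 0.15q = 8q − 28.95 → q' = 19.7485.
Overproduction Δq = 19.7485 − 12.6687 = 7.0798; wedge = subsidy = 57.7.
Deadweight loss = ½ × 7.0798 × 57.7 = $204.25 thousand.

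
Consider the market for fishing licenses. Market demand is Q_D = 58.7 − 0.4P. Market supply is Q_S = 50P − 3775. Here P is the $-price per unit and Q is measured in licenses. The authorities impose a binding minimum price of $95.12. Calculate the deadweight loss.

$73.20

In inverse form: demand P = 146.75 − 2.5Q, supply P = 75.5 + 0.02Q.
Competitive equilibrium: 146.75 − 2.5Q = 75.5 + 0.02Q → Q* = 28.2738, P* = 76.0655.
At the floor P = 95.12, quantity demanded = (146.75 − 95.12)/2.5 = 20.652.
Sellers' marginal cost at Q' = 20.652: 75.5 + 0.02·20.652 = 75.913.
ΔQ = 28.2738 − 20.652 = 7.6218; wedge = 95.12 − 75.913 = 19.207.
Welfare loss = ½ × 7.6218 × 19.207 = $73.20.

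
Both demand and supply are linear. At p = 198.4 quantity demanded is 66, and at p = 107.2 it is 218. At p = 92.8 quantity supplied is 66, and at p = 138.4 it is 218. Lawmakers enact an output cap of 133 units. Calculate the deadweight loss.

Demand slope = (107.2 − 198.4)/(218 − 66) = −0.6, so p = 238 − 0.6q.
Supply slope = (138.4 − 92.8)/(218 − 66) = 0.3, so p = 73 + 0.3q.
Competitive equilibrium: 238 − 0.6q = 73 + 0.3q → q* = 183.3333, p* = 128.
At q = 133: demand price = 238 − 0.6·133 = 158.2; supply price = 73 + 0.3·133 = 112.9.
Δq = 183.3333 − 133 = 50.3333; wedge = 158.2 − 112.9 = 45.3.
Welfare loss = ½ × 50.3333 × 45.3 = 1140.05.

1140.05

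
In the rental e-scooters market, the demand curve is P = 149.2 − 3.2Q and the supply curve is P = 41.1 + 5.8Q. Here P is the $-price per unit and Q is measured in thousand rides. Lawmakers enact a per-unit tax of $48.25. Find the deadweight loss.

Competitive equilibrium: 149.2 − 3.2Q = 41.1 + 5.8Q → Q* = 12.0111, P* = 110.7644.
With the tax, the buyer price exceeds the seller price by 48.25: (149.2 − 3.2Q) − (41.1 + 5.8Q) = 48.25 → Q' = 6.65.
ΔQ = 12.0111 − 6.65 = 5.3611; the wedge equals the tax, 48.25.
Deadweight loss = ½ × 5.3611 × 48.25 = $129.34 thousand.

$129.34 thousand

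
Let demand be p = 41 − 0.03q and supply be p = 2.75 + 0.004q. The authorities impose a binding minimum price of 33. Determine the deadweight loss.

12524.51

Competitive equilibrium: 41 − 0.03q = 2.75 + 0.004q → q* = 1125, p* = 7.25.
At the floor p = 33, quantity demanded = (41 − 33)/0.03 = 266.66667.
Sellers' marginal cost at q' = 266.66667: 2.75 + 0.004·266.66667 = 3.81667.
Δq = 1125 − 266.66667 = 858.33333; wedge = 33 − 3.81667 = 29.18333.
Welfare loss = ½ × 858.33333 × 29.18333 = 12524.51.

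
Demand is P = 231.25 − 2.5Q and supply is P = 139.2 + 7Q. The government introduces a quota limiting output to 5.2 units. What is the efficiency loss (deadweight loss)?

Competitive equilibrium: 231.25 − 2.5Q = 139.2 + 7Q → Q* = 9.6895, P* = 207.0263.
At Q = 5.2: demand price = 231.25 − 2.5·5.2 = 218.25; supply price = 139.2 + 7·5.2 = 175.6.
ΔQ = 9.6895 − 5.2 = 4.4895; wedge = 218.25 − 175.6 = 42.65.
The triangle = ½ × 4.4895 × 42.65 = 95.74.

95.74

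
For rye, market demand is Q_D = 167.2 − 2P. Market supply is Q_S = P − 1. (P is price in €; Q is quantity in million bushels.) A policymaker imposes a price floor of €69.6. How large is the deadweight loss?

In inverse form: demand P = 83.6 − 0.5Q, supply P = 1 + Q.
Competitive equilibrium: 83.6 − 0.5Q = 1 + Q → Q* = 55.0667, P* = 56.0667.
At the floor P = 69.6, quantity demanded = (83.6 − 69.6)/0.5 = 28.
Sellers' marginal cost at Q' = 28: 1 + 1·28 = 29.
ΔQ = 55.0667 − 28 = 27.0667; wedge = 69.6 − 29 = 40.6.
DWL = ½ × 27.0667 × 40.6 = €549.45 million.

€549.45 million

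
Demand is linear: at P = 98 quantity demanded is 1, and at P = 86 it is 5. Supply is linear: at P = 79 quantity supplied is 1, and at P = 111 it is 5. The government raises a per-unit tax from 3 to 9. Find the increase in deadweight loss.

3.27

Demand slope = (86 − 98)/(5 − 1) = −3, so P = 101 − 3Q.
Supply slope = (111 − 79)/(5 − 1) = 8, so P = 71 + 8Q.
Competitive equilibrium: 101 − 3Q = 71 + 8Q → Q* = 2.7273, P* = 92.8182.
For a per-unit tax t: ΔQ = t/11, so DWL = ½·t·(t/11) = t²/22.
At t = 3: DWL = 0.409. At t = 9: DWL = 3.682.
Increase = 3.682 − 0.409 = 3.27.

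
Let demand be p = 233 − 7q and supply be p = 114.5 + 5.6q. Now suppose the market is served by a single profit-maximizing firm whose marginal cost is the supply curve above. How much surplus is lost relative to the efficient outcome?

Competitive equilibrium: 233 − 7q = 114.5 + 5.6q → q* = 9.4048, p* = 167.1667.
Marginal revenue: MR = 233 − 14q. Set MR = MC: 233 − 14q = 114.5 + 5.6q → q_m = 6.0459.
Price p_m = 233 − 7·6.0459 = 190.6787; MC(q_m) = 114.5 + 5.6·6.0459 = 148.357.
Competitive q* = 9.4048, so Δq = 3.3589; wedge = 190.6787 − 148.357 = 42.3217.
Deadweight loss = ½ × 3.3589 × 42.3217 = 71.08.

71.08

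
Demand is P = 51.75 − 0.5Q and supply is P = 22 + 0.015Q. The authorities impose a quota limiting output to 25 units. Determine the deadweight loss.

276.47

Competitive equilibrium: 51.75 − 0.5Q = 22 + 0.015Q → Q* = 57.767, P* = 22.8665.
At Q = 25: demand price = 51.75 − 0.5·25 = 39.25; supply price = 22 + 0.015·25 = 22.375.
ΔQ = 57.767 − 25 = 32.767; wedge = 39.25 − 22.375 = 16.875.
DWL = ½ × 32.767 × 16.875 = 276.47.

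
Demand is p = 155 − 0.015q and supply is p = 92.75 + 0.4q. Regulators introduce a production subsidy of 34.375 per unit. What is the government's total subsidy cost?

Competitive equilibrium: 155 − 0.015q = 92.75 + 0.4q → q* = 150, p* = 152.75.
The subsidy lowers effective supply by 34.375: p = 58.375 + 0.4q.
New quantity: 155 − 0.015q = 58.375 + 0.4q → q' = 232.8313.
Total subsidy cost = 34.375 × 232.8313 = 8003.58.

8003.58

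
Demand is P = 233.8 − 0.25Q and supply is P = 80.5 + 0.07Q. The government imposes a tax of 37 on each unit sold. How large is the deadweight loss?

2139.06

Competitive equilibrium: 233.8 − 0.25Q = 80.5 + 0.07Q → Q* = 479.0625, P* = 114.0344.
With the tax, the buyer price exceeds the seller price by 37: (233.8 − 0.25Q) − (80.5 + 0.07Q) = 37 → Q' = 363.4375.
ΔQ = 479.0625 − 363.4375 = 115.625; the wedge equals the tax, 37.
Welfare loss = ½ × 115.625 × 37 = 2139.06.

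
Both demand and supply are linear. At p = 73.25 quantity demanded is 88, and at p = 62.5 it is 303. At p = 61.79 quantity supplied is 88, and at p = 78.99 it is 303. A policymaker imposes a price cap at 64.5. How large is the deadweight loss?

Demand slope = (62.5 − 73.25)/(303 − 88) = −0.05, so p = 77.65 − 0.05q.
Supply slope = (78.99 − 61.79)/(303 − 88) = 0.08, so p = 54.75 + 0.08q.
Competitive equilibrium: 77.65 − 0.05q = 54.75 + 0.08q → q* = 176.1538, p* = 68.8423.
At the ceiling p = 64.5, quantity supplied = (64.5 − 54.75)/0.08 = 121.875.
Willingness to pay at q' = 121.875: 77.65 − 0.05·121.875 = 71.5563.
Δq = 176.1538 − 121.875 = 54.2788; wedge = 71.5563 − 64.5 = 7.0563.
Welfare loss = ½ × 54.2788 × 7.0563 = 191.50.

191.50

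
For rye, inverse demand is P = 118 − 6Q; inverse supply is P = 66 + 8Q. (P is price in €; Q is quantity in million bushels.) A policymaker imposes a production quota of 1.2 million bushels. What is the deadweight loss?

Competitive equilibrium: 118 − 6Q = 66 + 8Q → Q* = 3.7143, P* = 95.7143.
At Q = 1.2: demand price = 118 − 6·1.2 = 110.8; supply price = 66 + 8·1.2 = 75.6.
ΔQ = 3.7143 − 1.2 = 2.5143; wedge = 110.8 − 75.6 = 35.2.
Welfare loss = ½ × 2.5143 × 35.2 = €44.25 million.

€44.25 million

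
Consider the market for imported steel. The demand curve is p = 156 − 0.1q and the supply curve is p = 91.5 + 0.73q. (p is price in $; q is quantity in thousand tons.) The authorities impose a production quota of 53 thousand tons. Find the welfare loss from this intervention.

Competitive equilibrium: 156 − 0.1q = 91.5 + 0.73q → q* = 77.7108, p* = 148.2289.
At q = 53: demand price = 156 − 0.1·53 = 150.7; supply price = 91.5 + 0.73·53 = 130.19.
Δq = 77.7108 − 53 = 24.7108; wedge = 150.7 − 130.19 = 20.51.
DWL = ½ × 24.7108 × 20.51 = $253.41 thousand.

$253.41 thousand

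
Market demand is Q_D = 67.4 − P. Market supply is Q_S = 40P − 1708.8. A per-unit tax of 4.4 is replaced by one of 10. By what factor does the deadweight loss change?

In inverse form: demand P = 67.4 − Q, supply P = 42.72 + 0.025Q.
Competitive equilibrium: 67.4 − Q = 42.72 + 0.025Q → Q* = 24.078, P* = 43.322.
For a per-unit tax t: ΔQ = t/1.025, so DWL = ½·t·(t/1.025) = t²/2.05.
At t = 4.4: DWL = 9.444. At t = 10: DWL = 48.780.
Ratio = (10/4.4)² = 5.165.

5.165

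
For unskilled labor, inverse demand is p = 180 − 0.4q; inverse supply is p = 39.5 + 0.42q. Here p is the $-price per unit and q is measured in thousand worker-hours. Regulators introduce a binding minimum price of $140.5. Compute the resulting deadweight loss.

$2160.50 thousand

Competitive equilibrium: 180 − 0.4q = 39.5 + 0.42q → q* = 171.3415, p* = 111.4634.
At the floor p = 140.5, quantity demanded = (180 − 140.5)/0.4 = 98.75.
Sellers' marginal cost at q' = 98.75: 39.5 + 0.42·98.75 = 80.975.
Δq = 171.3415 − 98.75 = 72.5915; wedge = 140.5 − 80.975 = 59.525.
Deadweight loss = ½ × 72.5915 × 59.525 = $2160.50 thousand.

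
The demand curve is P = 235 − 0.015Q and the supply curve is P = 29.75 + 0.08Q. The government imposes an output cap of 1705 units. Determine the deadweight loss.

9856.45

Competitive equilibrium: 235 − 0.015Q = 29.75 + 0.08Q → Q* = 2160.5263, P* = 202.5921.
At Q = 1705: demand price = 235 − 0.015·1705 = 209.425; supply price = 29.75 + 0.08·1705 = 166.15.
ΔQ = 2160.5263 − 1705 = 455.5263; wedge = 209.425 − 166.15 = 43.275.
Deadweight loss = ½ × 455.5263 × 43.275 = 9856.45.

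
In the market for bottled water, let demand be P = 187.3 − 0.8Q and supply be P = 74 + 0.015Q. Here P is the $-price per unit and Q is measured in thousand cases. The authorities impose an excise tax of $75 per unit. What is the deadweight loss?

Competitive equilibrium: 187.3 − 0.8Q = 74 + 0.015Q → Q* = 139.0184, P* = 76.0853.
With the tax, the buyer price exceeds the seller price by 75: (187.3 − 0.8Q) − (74 + 0.015Q) = 75 → Q' = 46.9939.
ΔQ = 139.0184 − 46.9939 = 92.0245; the wedge equals the tax, 75.
Deadweight loss = ½ × 92.0245 × 75 = $3450.92 thousand.

$3450.92 thousand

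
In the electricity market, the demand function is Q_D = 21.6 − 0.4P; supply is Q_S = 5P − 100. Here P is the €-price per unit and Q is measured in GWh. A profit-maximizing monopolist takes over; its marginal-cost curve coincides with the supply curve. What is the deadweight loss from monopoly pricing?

In inverse form: demand P = 54 − 2.5Q, supply P = 20 + 0.2Q.
Competitive equilibrium: 54 − 2.5Q = 20 + 0.2Q → Q* = 12.5926, P* = 22.5185.
Marginal revenue: MR = 54 − 5Q. Set MR = MC: 54 − 5Q = 20 + 0.2Q → Q_m = 6.5385.
Price P_m = 54 − 2.5·6.5385 = 37.6538; MC(Q_m) = 20 + 0.2·6.5385 = 21.3077.
Competitive Q* = 12.5926, so ΔQ = 6.0541; wedge = 37.6538 − 21.3077 = 16.3461.
Welfare loss = ½ × 6.0541 × 16.3461 = €49.48.

€49.48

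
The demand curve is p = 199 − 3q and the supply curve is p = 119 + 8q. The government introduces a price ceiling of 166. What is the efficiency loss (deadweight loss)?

10.75

Competitive equilibrium: 199 − 3q = 119 + 8q → q* = 7.27273, p* = 177.18182.
At the ceiling p = 166, quantity supplied = (166 − 119)/8 = 5.875.
Willingness to pay at q' = 5.875: 199 − 3·5.875 = 181.375.
Δq = 7.27273 − 5.875 = 1.39773; wedge = 181.375 − 166 = 15.375.
Welfare loss = ½ × 1.39773 × 15.375 = 10.75.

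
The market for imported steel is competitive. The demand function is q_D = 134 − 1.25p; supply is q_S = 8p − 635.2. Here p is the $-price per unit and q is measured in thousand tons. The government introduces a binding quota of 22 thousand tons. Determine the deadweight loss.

In inverse form: demand p = 107.2 − 0.8q, supply p = 79.4 + 0.125q.
Competitive equilibrium: 107.2 − 0.8q = 79.4 + 0.125q → q* = 30.0541, p* = 83.1568.
At q = 22: demand price = 107.2 − 0.8·22 = 89.6; supply price = 79.4 + 0.125·22 = 82.15.
Δq = 30.0541 − 22 = 8.0541; wedge = 89.6 − 82.15 = 7.45.
Welfare loss = ½ × 8.0541 × 7.45 = $30 thousand.

$30 thousand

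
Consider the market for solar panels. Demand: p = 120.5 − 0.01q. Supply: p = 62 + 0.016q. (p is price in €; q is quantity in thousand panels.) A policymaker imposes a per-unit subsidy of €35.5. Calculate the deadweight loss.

Competitive equilibrium: 120.5 − 0.01q = 62 + 0.016q → q* = 2250, p* = 98.
The subsidy lowers effective supply by 35.5: p = 26.5 + 0.016q.
New quantity: 120.5 − 0.01q = 26.5 + 0.016q → q' = 3615.3846.
Overproduction Δq = 3615.3846 − 2250 = 1365.3846; wedge = subsidy = 35.5.
DWL = ½ × 1365.3846 × 35.5 = €24235.58 thousand.

€24235.58 thousand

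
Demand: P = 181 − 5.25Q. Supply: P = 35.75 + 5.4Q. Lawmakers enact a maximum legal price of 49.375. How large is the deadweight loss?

657.91

Competitive equilibrium: 181 − 5.25Q = 35.75 + 5.4Q → Q* = 13.6385, P* = 109.3979.
At the ceiling P = 49.375, quantity supplied = (49.375 − 35.75)/5.4 = 2.5231.
Willingness to pay at Q' = 2.5231: 181 − 5.25·2.5231 = 167.7537.
ΔQ = 13.6385 − 2.5231 = 11.1154; wedge = 167.7537 − 49.375 = 118.3787.
Deadweight loss = ½ × 11.1154 × 118.3787 = 657.91.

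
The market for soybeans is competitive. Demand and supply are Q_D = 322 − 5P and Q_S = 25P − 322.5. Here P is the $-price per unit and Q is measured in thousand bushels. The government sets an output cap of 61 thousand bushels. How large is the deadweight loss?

In inverse form: demand P = 64.4 − 0.2Q, supply P = 12.9 + 0.04Q.
Competitive equilibrium: 64.4 − 0.2Q = 12.9 + 0.04Q → Q* = 214.5833, P* = 21.4833.
At Q = 61: demand price = 64.4 − 0.2·61 = 52.2; supply price = 12.9 + 0.04·61 = 15.34.
ΔQ = 214.5833 − 61 = 153.5833; wedge = 52.2 − 15.34 = 36.86.
Welfare loss = ½ × 153.5833 × 36.86 = $2830.54 thousand.

$2830.54 thousand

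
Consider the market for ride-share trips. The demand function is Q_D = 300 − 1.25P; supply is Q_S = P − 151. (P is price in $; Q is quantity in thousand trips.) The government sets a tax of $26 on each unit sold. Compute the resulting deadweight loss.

$187.78 thousand

In inverse form: demand P = 240 − 0.8Q, supply P = 151 + Q.
Competitive equilibrium: 240 − 0.8Q = 151 + Q → Q* = 49.4444, P* = 200.4444.
With the tax, the buyer price exceeds the seller price by 26: (240 − 0.8Q) − (151 + Q) = 26 → Q' = 35.
ΔQ = 49.4444 − 35 = 14.4444; the wedge equals the tax, 26.
DWL = ½ × 14.4444 × 26 = $187.78 thousand.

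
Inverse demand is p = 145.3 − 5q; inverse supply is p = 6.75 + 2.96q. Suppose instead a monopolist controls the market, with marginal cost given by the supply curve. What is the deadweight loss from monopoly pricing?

179.47

Competitive equilibrium: 145.3 − 5q = 6.75 + 2.96q → q* = 17.4058, p* = 58.2711.
Marginal revenue: MR = 145.3 − 10q. Set MR = MC: 145.3 − 10q = 6.75 + 2.96q → q_m = 10.6906.
Price p_m = 145.3 − 5·10.6906 = 91.847; MC(q_m) = 6.75 + 2.96·10.6906 = 38.3942.
Competitive q* = 17.4058, so Δq = 6.7152; wedge = 91.847 − 38.3942 = 53.4528.
DWL = ½ × 6.7152 × 53.4528 = 179.47.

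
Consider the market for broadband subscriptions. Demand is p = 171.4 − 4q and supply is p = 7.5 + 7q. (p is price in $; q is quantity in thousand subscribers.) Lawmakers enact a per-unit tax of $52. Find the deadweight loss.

Competitive equilibrium: 171.4 − 4q = 7.5 + 7q → q* = 14.9, p* = 111.8.
With the tax, the buyer price exceeds the seller price by 52: (171.4 − 4q) − (7.5 + 7q) = 52 → q' = 10.1727.
Δq = 14.9 − 10.1727 = 4.7273; the wedge equals the tax, 52.
The triangle = ½ × 4.7273 × 52 = $122.91 thousand.

$122.91 thousand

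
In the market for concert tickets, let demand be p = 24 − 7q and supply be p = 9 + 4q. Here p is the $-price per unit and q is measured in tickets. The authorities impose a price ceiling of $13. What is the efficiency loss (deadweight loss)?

Competitive equilibrium: 24 − 7q = 9 + 4q → q* = 1.3636, p* = 14.4545.
At the ceiling p = 13, quantity supplied = (13 − 9)/4 = 1.
Willingness to pay at q' = 1: 24 − 7·1 = 17.
Δq = 1.3636 − 1 = 0.3636; wedge = 17 − 13 = 4.
Welfare loss = ½ × 0.3636 × 4 = $0.73.

$0.73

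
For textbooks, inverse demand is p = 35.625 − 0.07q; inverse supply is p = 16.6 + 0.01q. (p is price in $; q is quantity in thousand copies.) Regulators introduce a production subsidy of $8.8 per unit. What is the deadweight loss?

$484 thousand

Competitive equilibrium: 35.625 − 0.07q = 16.6 + 0.01q → q* = 237.8125, p* = 18.9781.
The subsidy lowers effective supply by 8.8: p = 7.8 + 0.01q.
New quantity: 35.625 − 0.07q = 7.8 + 0.01q → q' = 347.8125.
Overproduction Δq = 347.8125 − 237.8125 = 110; wedge = subsidy = 8.8.
Deadweight loss = ½ × 110 × 8.8 = $484 thousand.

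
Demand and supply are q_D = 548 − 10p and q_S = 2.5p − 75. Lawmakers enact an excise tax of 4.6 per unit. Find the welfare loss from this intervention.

In inverse form: demand p = 54.8 − 0.1q, supply p = 30 + 0.4q.
Competitive equilibrium: 54.8 − 0.1q = 30 + 0.4q → q* = 49.6, p* = 49.84.
With the tax, the buyer price exceeds the seller price by 4.6: (54.8 − 0.1q) − (30 + 0.4q) = 4.6 → q' = 40.4.
Δq = 49.6 − 40.4 = 9.2; the wedge equals the tax, 4.6.
DWL = ½ × 9.2 × 4.6 = 21.16.

21.16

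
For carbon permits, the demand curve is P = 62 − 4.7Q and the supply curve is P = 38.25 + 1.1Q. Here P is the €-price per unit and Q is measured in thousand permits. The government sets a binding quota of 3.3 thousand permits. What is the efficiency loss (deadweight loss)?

€1.83 thousand

Competitive equilibrium: 62 − 4.7Q = 38.25 + 1.1Q → Q* = 4.0948, P* = 42.7543.
At Q = 3.3: demand price = 62 − 4.7·3.3 = 46.49; supply price = 38.25 + 1.1·3.3 = 41.88.
ΔQ = 4.0948 − 3.3 = 0.7948; wedge = 46.49 − 41.88 = 4.61.
Deadweight loss = ½ × 0.7948 × 4.61 = €1.83 thousand.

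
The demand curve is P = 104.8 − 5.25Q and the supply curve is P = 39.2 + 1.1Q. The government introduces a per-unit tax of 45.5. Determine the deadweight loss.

163.01

Competitive equilibrium: 104.8 − 5.25Q = 39.2 + 1.1Q → Q* = 10.3307, P* = 50.5638.
With the tax, the buyer price exceeds the seller price by 45.5: (104.8 − 5.25Q) − (39.2 + 1.1Q) = 45.5 → Q' = 3.1654.
ΔQ = 10.3307 − 3.1654 = 7.1653; the wedge equals the tax, 45.5.
Welfare loss = ½ × 7.1653 × 45.5 = 163.01.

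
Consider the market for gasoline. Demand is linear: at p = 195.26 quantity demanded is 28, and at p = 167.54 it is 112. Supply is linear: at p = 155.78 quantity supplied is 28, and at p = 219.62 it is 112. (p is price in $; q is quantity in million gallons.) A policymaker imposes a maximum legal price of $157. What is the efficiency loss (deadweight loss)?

$653.02 million

Demand slope = (167.54 − 195.26)/(112 − 28) = −0.33, so p = 204.5 − 0.33q.
Supply slope = (219.62 − 155.78)/(112 − 28) = 0.76, so p = 134.5 + 0.76q.
Competitive equilibrium: 204.5 − 0.33q = 134.5 + 0.76q → q* = 64.2202, p* = 183.3073.
At the ceiling p = 157, quantity supplied = (157 − 134.5)/0.76 = 29.6053.
Willingness to pay at q' = 29.6053: 204.5 − 0.33·29.6053 = 194.7303.
Δq = 64.2202 − 29.6053 = 34.6149; wedge = 194.7303 − 157 = 37.7303.
The triangle = ½ × 34.6149 × 37.7303 = $653.02 million.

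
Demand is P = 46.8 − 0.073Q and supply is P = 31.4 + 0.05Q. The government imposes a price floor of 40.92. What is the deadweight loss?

Competitive equilibrium: 46.8 − 0.073Q = 31.4 + 0.05Q → Q* = 125.2033, P* = 37.6602.
At the floor P = 40.92, quantity demanded = (46.8 − 40.92)/0.073 = 80.5479.
Sellers' marginal cost at Q' = 80.5479: 31.4 + 0.05·80.5479 = 35.4274.
ΔQ = 125.2033 − 80.5479 = 44.6554; wedge = 40.92 − 35.4274 = 5.4926.
Welfare loss = ½ × 44.6554 × 5.4926 = 122.64.

122.64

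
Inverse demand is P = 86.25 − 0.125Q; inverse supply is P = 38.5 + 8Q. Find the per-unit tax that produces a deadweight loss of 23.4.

19.5

Competitive equilibrium: 86.25 − 0.125Q = 38.5 + 8Q → Q* = 5.8769, P* = 85.5154.
A tax t gives ΔQ = t/8.125 and wedge t, so DWL = t²/16.25.
t²/16.25 = 23.4 → t² = 380.25 → t = 19.5.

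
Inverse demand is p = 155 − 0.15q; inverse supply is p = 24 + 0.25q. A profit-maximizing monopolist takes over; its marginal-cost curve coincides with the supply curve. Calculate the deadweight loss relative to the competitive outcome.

Competitive equilibrium: 155 − 0.15q = 24 + 0.25q → q* = 327.5, p* = 105.875.
Marginal revenue: MR = 155 − 0.3q. Set MR = MC: 155 − 0.3q = 24 + 0.25q → q_m = 238.18182.
Price p_m = 155 − 0.15·238.18182 = 119.27273; MC(q_m) = 24 + 0.25·238.18182 = 83.54546.
Competitive q* = 327.5, so Δq = 89.31818; wedge = 119.27273 − 83.54546 = 35.72727.
Welfare loss = ½ × 89.31818 × 35.72727 = 1595.55.

1595.55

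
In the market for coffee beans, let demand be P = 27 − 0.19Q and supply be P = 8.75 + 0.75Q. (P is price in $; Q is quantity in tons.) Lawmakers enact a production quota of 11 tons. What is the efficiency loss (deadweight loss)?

Competitive equilibrium: 27 − 0.19Q = 8.75 + 0.75Q → Q* = 19.4149, P* = 23.3112.
At Q = 11: demand price = 27 − 0.19·11 = 24.91; supply price = 8.75 + 0.75·11 = 17.
ΔQ = 19.4149 − 11 = 8.4149; wedge = 24.91 − 17 = 7.91.
Welfare loss = ½ × 8.4149 × 7.91 = $33.28.

$33.28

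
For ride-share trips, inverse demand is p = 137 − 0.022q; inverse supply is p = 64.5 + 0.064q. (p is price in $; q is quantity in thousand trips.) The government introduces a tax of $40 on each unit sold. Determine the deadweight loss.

Competitive equilibrium: 137 − 0.022q = 64.5 + 0.064q → q* = 843.0233, p* = 118.4535.
With the tax, the buyer price exceeds the seller price by 40: (137 − 0.022q) − (64.5 + 0.064q) = 40 → q' = 377.907.
Δq = 843.0233 − 377.907 = 465.1163; the wedge equals the tax, 40.
Welfare loss = ½ × 465.1163 × 40 = $9302.33 thousand.

$9302.33 thousand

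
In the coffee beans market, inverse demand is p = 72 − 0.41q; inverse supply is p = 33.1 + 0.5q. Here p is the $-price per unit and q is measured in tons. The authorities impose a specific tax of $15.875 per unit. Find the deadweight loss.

$138.47

Competitive equilibrium: 72 − 0.41q = 33.1 + 0.5q → q* = 42.7473, p* = 54.4736.
With the tax, the buyer price exceeds the seller price by 15.875: (72 − 0.41q) − (33.1 + 0.5q) = 15.875 → q' = 25.3022.
Δq = 42.7473 − 25.3022 = 17.4451; the wedge equals the tax, 15.875.
The triangle = ½ × 17.4451 × 15.875 = $138.47.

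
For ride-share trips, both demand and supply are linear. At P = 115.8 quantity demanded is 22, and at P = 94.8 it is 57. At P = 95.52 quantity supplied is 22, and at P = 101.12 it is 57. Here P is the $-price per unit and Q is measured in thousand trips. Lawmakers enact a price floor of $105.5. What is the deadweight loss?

$34.42 thousand

Demand slope = (94.8 − 115.8)/(57 − 22) = −0.6, so P = 129 − 0.6Q.
Supply slope = (101.12 − 95.52)/(57 − 22) = 0.16, so P = 92 + 0.16Q.
Competitive equilibrium: 129 − 0.6Q = 92 + 0.16Q → Q* = 48.6842, P* = 99.7895.
At the floor P = 105.5, quantity demanded = (129 − 105.5)/0.6 = 39.1667.
Sellers' marginal cost at Q' = 39.1667: 92 + 0.16·39.1667 = 98.2667.
ΔQ = 48.6842 − 39.1667 = 9.5175; wedge = 105.5 − 98.2667 = 7.2333.
DWL = ½ × 9.5175 × 7.2333 = $34.42 thousand.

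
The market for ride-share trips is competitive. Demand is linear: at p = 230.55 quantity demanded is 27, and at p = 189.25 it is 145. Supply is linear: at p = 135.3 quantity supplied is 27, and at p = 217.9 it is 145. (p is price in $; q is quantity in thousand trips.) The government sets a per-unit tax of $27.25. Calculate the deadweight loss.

Demand slope = (189.25 − 230.55)/(145 − 27) = −0.35, so p = 240 − 0.35q.
Supply slope = (217.9 − 135.3)/(145 − 27) = 0.7, so p = 116.4 + 0.7q.
Competitive equilibrium: 240 − 0.35q = 116.4 + 0.7q → q* = 117.7143, p* = 198.8.
With the tax, the buyer price exceeds the seller price by 27.25: (240 − 0.35q) − (116.4 + 0.7q) = 27.25 → q' = 91.7619.
Δq = 117.7143 − 91.7619 = 25.9524; the wedge equals the tax, 27.25.
The triangle = ½ × 25.9524 × 27.25 = $353.60 thousand.

$353.60 thousand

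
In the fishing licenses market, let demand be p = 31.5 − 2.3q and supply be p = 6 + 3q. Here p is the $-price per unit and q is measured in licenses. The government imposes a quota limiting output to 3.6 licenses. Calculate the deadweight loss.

Competitive equilibrium: 31.5 − 2.3q = 6 + 3q → q* = 4.8113, p* = 20.434.
At q = 3.6: demand price = 31.5 − 2.3·3.6 = 23.22; supply price = 6 + 3·3.6 = 16.8.
Δq = 4.8113 − 3.6 = 1.2113; wedge = 23.22 − 16.8 = 6.42.
The triangle = ½ × 1.2113 × 6.42 = $3.89.

$3.89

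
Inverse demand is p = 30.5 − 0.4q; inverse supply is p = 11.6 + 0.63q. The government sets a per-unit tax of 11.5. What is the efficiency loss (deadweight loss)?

64.20

Competitive equilibrium: 30.5 − 0.4q = 11.6 + 0.63q → q* = 18.3495, p* = 23.1602.
With the tax, the buyer price exceeds the seller price by 11.5: (30.5 − 0.4q) − (11.6 + 0.63q) = 11.5 → q' = 7.1845.
Δq = 18.3495 − 7.1845 = 11.165; the wedge equals the tax, 11.5.
Deadweight loss = ½ × 11.165 × 11.5 = 64.20.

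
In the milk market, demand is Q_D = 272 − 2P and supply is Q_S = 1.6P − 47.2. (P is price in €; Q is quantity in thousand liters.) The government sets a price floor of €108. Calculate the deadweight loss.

In inverse form: demand P = 136 − 0.5Q, supply P = 29.5 + 0.625Q.
Competitive equilibrium: 136 − 0.5Q = 29.5 + 0.625Q → Q* = 94.6667, P* = 88.6667.
At the floor P = 108, quantity demanded = (136 − 108)/0.5 = 56.
Sellers' marginal cost at Q' = 56: 29.5 + 0.625·56 = 64.5.
ΔQ = 94.6667 − 56 = 38.6667; wedge = 108 − 64.5 = 43.5.
Deadweight loss = ½ × 38.6667 × 43.5 = €841 thousand.

€841 thousand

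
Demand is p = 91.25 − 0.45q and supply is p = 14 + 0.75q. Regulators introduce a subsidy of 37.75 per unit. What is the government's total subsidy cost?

Competitive equilibrium: 91.25 − 0.45q = 14 + 0.75q → q* = 64.375, p* = 62.2813.
The subsidy lowers effective supply by 37.75: p = 0.75q − 23.75.
New quantity: 91.25 − 0.45q = 0.75q − 23.75 → q' = 95.8333.
Total subsidy cost = 37.75 × 95.8333 = 3617.71.

3617.71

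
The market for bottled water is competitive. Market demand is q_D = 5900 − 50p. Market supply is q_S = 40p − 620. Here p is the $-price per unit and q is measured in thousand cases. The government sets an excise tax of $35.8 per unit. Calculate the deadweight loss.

In inverse form: demand p = 118 − 0.02q, supply p = 15.5 + 0.025q.
Competitive equilibrium: 118 − 0.02q = 15.5 + 0.025q → q* = 2277.77778, p* = 72.44444.
With the tax, the buyer price exceeds the seller price by 35.8: (118 − 0.02q) − (15.5 + 0.025q) = 35.8 → q' = 1482.22222.
Δq = 2277.77778 − 1482.22222 = 795.55556; the wedge equals the tax, 35.8.
The triangle = ½ × 795.55556 × 35.8 = $14240.44 thousand.

$14240.44 thousand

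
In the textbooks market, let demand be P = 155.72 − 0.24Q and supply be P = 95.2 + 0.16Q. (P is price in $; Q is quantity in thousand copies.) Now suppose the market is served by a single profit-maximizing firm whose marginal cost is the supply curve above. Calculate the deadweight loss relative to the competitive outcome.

$643.83 thousand

Competitive equilibrium: 155.72 − 0.24Q = 95.2 + 0.16Q → Q* = 151.3, P* = 119.408.
Marginal revenue: MR = 155.72 − 0.48Q. Set MR = MC: 155.72 − 0.48Q = 95.2 + 0.16Q → Q_m = 94.5625.
Price P_m = 155.72 − 0.24·94.5625 = 133.025; MC(Q_m) = 95.2 + 0.16·94.5625 = 110.33.
Competitive Q* = 151.3, so ΔQ = 56.7375; wedge = 133.025 − 110.33 = 22.695.
The triangle = ½ × 56.7375 × 22.695 = $643.83 thousand.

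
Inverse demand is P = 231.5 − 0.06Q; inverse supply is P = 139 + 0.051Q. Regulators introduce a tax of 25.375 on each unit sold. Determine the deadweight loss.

Competitive equilibrium: 231.5 − 0.06Q = 139 + 0.051Q → Q* = 833.3333, P* = 181.5.
With the tax, the buyer price exceeds the seller price by 25.375: (231.5 − 0.06Q) − (139 + 0.051Q) = 25.375 → Q' = 604.7297.
ΔQ = 833.3333 − 604.7297 = 228.6036; the wedge equals the tax, 25.375.
Deadweight loss = ½ × 228.6036 × 25.375 = 2900.41.

2900.41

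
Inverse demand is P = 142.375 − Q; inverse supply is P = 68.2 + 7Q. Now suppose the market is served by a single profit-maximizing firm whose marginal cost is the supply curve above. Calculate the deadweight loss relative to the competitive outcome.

4.25

Competitive equilibrium: 142.375 − Q = 68.2 + 7Q → Q* = 9.2719, P* = 133.1031.
Marginal revenue: MR = 142.375 − 2Q. Set MR = MC: 142.375 − 2Q = 68.2 + 7Q → Q_m = 8.2417.
Price P_m = 142.375 − 1·8.2417 = 134.1333; MC(Q_m) = 68.2 + 7·8.2417 = 125.8919.
Competitive Q* = 9.2719, so ΔQ = 1.0302; wedge = 134.1333 − 125.8919 = 8.2414.
Welfare loss = ½ × 1.0302 × 8.2414 = 4.25.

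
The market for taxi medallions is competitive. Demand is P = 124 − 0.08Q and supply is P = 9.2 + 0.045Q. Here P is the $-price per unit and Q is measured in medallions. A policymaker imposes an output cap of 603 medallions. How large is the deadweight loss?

Competitive equilibrium: 124 − 0.08Q = 9.2 + 0.045Q → Q* = 918.4, P* = 50.528.
At Q = 603: demand price = 124 − 0.08·603 = 75.76; supply price = 9.2 + 0.045·603 = 36.335.
ΔQ = 918.4 − 603 = 315.4; wedge = 75.76 − 36.335 = 39.425.
The triangle = ½ × 315.4 × 39.425 = $6217.32.

$6217.32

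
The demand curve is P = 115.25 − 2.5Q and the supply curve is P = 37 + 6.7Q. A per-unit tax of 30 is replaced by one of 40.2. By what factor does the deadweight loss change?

Competitive equilibrium: 115.25 − 2.5Q = 37 + 6.7Q → Q* = 8.5054, P* = 93.9864.
For a per-unit tax t: ΔQ = t/9.2, so DWL = ½·t·(t/9.2) = t²/18.4.
At t = 30: DWL = 48.913. At t = 40.2: DWL = 87.828.
Ratio = (40.2/30)² = 1.7956.

1.7956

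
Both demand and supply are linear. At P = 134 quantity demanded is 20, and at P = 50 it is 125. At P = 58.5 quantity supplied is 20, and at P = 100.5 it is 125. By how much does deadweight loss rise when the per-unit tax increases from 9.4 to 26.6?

Demand slope = (50 − 134)/(125 − 20) = −0.8, so P = 150 − 0.8Q.
Supply slope = (100.5 − 58.5)/(125 − 20) = 0.4, so P = 50.5 + 0.4Q.
Competitive equilibrium: 150 − 0.8Q = 50.5 + 0.4Q → Q* = 82.9167, P* = 83.6667.
For a per-unit tax t: ΔQ = t/1.2, so DWL = ½·t·(t/1.2) = t²/2.4.
At t = 9.4: DWL = 36.817. At t = 26.6: DWL = 294.817.
Increase = 294.817 − 36.817 = 258.

258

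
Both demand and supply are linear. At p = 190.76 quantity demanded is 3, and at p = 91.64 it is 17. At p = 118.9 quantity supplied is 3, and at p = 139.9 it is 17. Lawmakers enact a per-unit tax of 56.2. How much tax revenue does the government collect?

271.17

Demand slope = (91.64 − 190.76)/(17 − 3) = −7.08, so p = 212 − 7.08q.
Supply slope = (139.9 − 118.9)/(17 − 3) = 1.5, so p = 114.4 + 1.5q.
Competitive equilibrium: 212 − 7.08q = 114.4 + 1.5q → q* = 11.37529, p* = 131.46294.
With the tax, the buyer price exceeds the seller price by 56.2: (212 − 7.08q) − (114.4 + 1.5q) = 56.2 → q' = 4.82517.
Tax revenue = 56.2 × 4.82517 = 271.17.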